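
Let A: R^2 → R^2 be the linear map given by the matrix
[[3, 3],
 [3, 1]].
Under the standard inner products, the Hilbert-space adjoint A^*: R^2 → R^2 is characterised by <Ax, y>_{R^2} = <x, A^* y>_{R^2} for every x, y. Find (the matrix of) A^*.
A^* = A^T =
[[3, 3],
 [3, 1]]

For real matrices with standard dot products, the defining identity <Ax, y> = <x, A^* y> gives (Ax)^T y = x^T (A^*) y, i.e. x^T A^T y = x^T (A^*) y. Since this holds for all x, y, we must have A^* = A^T. Therefore
A^* =
[[3, 3],
 [3, 1]].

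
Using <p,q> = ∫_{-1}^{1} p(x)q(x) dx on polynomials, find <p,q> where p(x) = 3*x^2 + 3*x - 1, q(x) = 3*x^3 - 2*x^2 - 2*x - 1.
<p,q> = -22/15

Expand the product: p(x)·q(x) = 9*x^5 + 3*x^4 - 15*x^3 - 7*x^2 - x + 1.
∫_{-1}^{1} of each monomial x^k gives [2/(k+1) if k even, 0 if k odd]. Integrating term-by-term (or equivalently evaluating the antiderivative F(x) = 3*x^6/2 + 3*x^5/5 - 15*x^4/4 - 7*x^3/3 - x^2/2 + x at the endpoints):
  F(1) − F(−1) = -209/60 − (-121/60) = -22/15.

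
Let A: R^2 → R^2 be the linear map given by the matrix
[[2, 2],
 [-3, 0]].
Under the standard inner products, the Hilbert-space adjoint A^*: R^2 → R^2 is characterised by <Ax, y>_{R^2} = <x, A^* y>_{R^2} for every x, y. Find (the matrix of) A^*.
A^* = A^T =
[[2, -3],
 [2, 0]]

For real matrices with standard dot products, the defining identity <Ax, y> = <x, A^* y> gives (Ax)^T y = x^T (A^*) y, i.e. x^T A^T y = x^T (A^*) y. Since this holds for all x, y, we must have A^* = A^T. Therefore
A^* =
[[2, -3],
 [2, 0]].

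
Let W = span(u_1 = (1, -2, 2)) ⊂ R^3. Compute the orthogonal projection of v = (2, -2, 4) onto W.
proj_W(v) = (14/9, -28/9, 28/9)

Set up U = [u_1 | ... | u_1] ∈ R^(3×1). The projector onto W = col(U) is P = U (U^T U)^(-1) U^T.
Compute U^T U =
  [9],
and U^T v = (14).
Solve U^T U · c = U^T v for the coefficients: c = (14/9). The projection is proj_W(v) = U c.
Check: (v - proj_W(v)) · u_1 = 0  (should be 0).
Result: proj_W(v) = (14/9, -28/9, 28/9).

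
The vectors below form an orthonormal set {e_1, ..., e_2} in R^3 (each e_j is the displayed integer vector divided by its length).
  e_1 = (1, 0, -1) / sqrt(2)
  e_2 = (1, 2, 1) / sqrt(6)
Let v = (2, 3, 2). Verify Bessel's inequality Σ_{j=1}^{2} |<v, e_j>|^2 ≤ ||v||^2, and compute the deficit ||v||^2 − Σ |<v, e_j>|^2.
Σ |<v, e_j>|^2 = 50/3; ||v||^2 = 17; deficit = 1/3

Write each e_j = u_j / sqrt(<u_j, u_j>) where u_j is the displayed integer vector. Then <v, e_j> = <v, u_j> / sqrt(<u_j, u_j>), so |<v, e_j>|^2 = <v, u_j>^2 / <u_j, u_j>.
Coefficients: <v, e_1> = 0/sqrt(2), <v, e_2> = 10/sqrt(6).
Square and sum: Σ |<v, e_j>|^2 = 50/3.
Compute ||v||^2 = v·v = 17.
Deficit = 17 − 50/3 = 1/3 ≥ 0, confirming Bessel's inequality. (The deficit equals ||v − Σ <v,e_j> e_j||^2, the squared distance from v to span{e_j}.)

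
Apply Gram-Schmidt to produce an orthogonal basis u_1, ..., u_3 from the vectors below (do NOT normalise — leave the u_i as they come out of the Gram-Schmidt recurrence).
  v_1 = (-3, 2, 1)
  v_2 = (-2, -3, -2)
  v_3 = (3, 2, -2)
Orthogonal basis:
  u_1 = (-3, 2, 1)
  u_2 = (-17/7, -19/7, -13/7)
  u_3 = (5/26, 20/13, -5/2)

Apply the Gram-Schmidt recurrence
  u_1 = v_1
  u_i = v_i − Σ_{j<i} ((v_i · u_j) / (u_j · u_j)) · u_j.

Step by step this gives:
  u_1 = (-3, 2, 1)
  u_2 = (-17/7, -19/7, -13/7)
  u_3 = (5/26, 20/13, -5/2)

Orthogonality check:
  u_2 · u_1 = 0 (should be 0)
  u_3 · u_1 = 0 (should be 0)
  u_3 · u_2 = 0 (should be 0)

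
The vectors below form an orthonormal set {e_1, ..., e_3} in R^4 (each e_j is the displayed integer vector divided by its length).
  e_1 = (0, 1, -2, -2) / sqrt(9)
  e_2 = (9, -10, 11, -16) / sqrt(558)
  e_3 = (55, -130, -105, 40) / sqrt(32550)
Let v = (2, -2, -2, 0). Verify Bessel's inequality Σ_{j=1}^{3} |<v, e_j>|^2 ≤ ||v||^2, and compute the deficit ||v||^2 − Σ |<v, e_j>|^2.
Σ |<v, e_j>|^2 = 236/21; ||v||^2 = 12; deficit = 16/21

Write each e_j = u_j / sqrt(<u_j, u_j>) where u_j is the displayed integer vector. Then <v, e_j> = <v, u_j> / sqrt(<u_j, u_j>), so |<v, e_j>|^2 = <v, u_j>^2 / <u_j, u_j>.
Coefficients: <v, e_1> = 2/sqrt(9), <v, e_2> = 16/sqrt(558), <v, e_3> = 580/sqrt(32550).
Square and sum: Σ |<v, e_j>|^2 = 236/21.
Compute ||v||^2 = v·v = 12.
Deficit = 12 − 236/21 = 16/21 ≥ 0, confirming Bessel's inequality. (The deficit equals ||v − Σ <v,e_j> e_j||^2, the squared distance from v to span{e_j}.)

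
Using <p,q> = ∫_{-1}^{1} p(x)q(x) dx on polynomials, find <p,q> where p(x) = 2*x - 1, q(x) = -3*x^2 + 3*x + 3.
<p,q> = 0

Expand the product: p(x)·q(x) = -6*x^3 + 9*x^2 + 3*x - 3.
∫_{-1}^{1} of each monomial x^k gives [2/(k+1) if k even, 0 if k odd]. Integrating term-by-term (or equivalently evaluating the antiderivative F(x) = -3*x^4/2 + 3*x^3 + 3*x^2/2 - 3*x at the endpoints):
  F(1) − F(−1) = 0 − (0) = 0.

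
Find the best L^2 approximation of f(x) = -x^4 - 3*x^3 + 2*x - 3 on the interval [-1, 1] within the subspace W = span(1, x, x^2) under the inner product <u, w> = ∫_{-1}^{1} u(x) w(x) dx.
g(x) = -6*x^2/7 + x/5 - 102/35

The best approximation g ∈ W is the orthogonal projection of f onto W. Writing g = a_0 + a_1 x + a_2 x^2, the coefficients solve the normal equations G · a = b where
  G_{ij} = <φ_i, φ_j> and b_i = <f, φ_i>, with φ_0 = 1, φ_1 = x, φ_2 = x^2.
G =
  [2, 0, 2/3]
  [0, 2/3, 0]
  [2/3, 0, 2/5],
b = (-32/5, 2/15, -16/7).
Solving gives a_0 = -102/35, a_1 = 1/5, a_2 = -6/7, so
  g(x) = -6*x^2/7 + x/5 - 102/35.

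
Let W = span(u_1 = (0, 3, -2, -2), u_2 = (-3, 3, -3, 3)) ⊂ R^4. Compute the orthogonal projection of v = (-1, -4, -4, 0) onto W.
proj_W(v) = (-29/59, -28/59, 9/59, 67/59)

Set up U = [u_1 | ... | u_2] ∈ R^(4×2). The projector onto W = col(U) is P = U (U^T U)^(-1) U^T.
Compute U^T U =
  [17, 9]
  [9, 36],
and U^T v = (-4, 3).
Solve U^T U · c = U^T v for the coefficients: c = (-19/59, 29/177). The projection is proj_W(v) = U c.
Check: (v - proj_W(v)) · u_1 = 0  (should be 0).
Check: (v - proj_W(v)) · u_2 = 0  (should be 0).
Result: proj_W(v) = (-29/59, -28/59, 9/59, 67/59).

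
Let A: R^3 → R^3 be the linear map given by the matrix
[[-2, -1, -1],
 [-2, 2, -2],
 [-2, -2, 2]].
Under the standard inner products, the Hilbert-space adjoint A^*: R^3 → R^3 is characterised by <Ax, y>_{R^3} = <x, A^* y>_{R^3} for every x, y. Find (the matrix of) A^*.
A^* = A^T =
[[-2, -2, -2],
 [-1, 2, -2],
 [-1, -2, 2]]

For real matrices with standard dot products, the defining identity <Ax, y> = <x, A^* y> gives (Ax)^T y = x^T (A^*) y, i.e. x^T A^T y = x^T (A^*) y. Since this holds for all x, y, we must have A^* = A^T. Therefore
A^* =
[[-2, -2, -2],
 [-1, 2, -2],
 [-1, -2, 2]].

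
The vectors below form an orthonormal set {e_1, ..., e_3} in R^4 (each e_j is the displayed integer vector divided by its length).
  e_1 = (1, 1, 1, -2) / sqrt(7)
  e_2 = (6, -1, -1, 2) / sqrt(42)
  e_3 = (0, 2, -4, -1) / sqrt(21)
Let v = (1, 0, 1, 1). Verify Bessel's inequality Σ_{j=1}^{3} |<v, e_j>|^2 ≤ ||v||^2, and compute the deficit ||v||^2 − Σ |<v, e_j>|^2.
Σ |<v, e_j>|^2 = 33/14; ||v||^2 = 3; deficit = 9/14

Write each e_j = u_j / sqrt(<u_j, u_j>) where u_j is the displayed integer vector. Then <v, e_j> = <v, u_j> / sqrt(<u_j, u_j>), so |<v, e_j>|^2 = <v, u_j>^2 / <u_j, u_j>.
Coefficients: <v, e_1> = 0/sqrt(7), <v, e_2> = 7/sqrt(42), <v, e_3> = -5/sqrt(21).
Square and sum: Σ |<v, e_j>|^2 = 33/14.
Compute ||v||^2 = v·v = 3.
Deficit = 3 − 33/14 = 9/14 ≥ 0, confirming Bessel's inequality. (The deficit equals ||v − Σ <v,e_j> e_j||^2, the squared distance from v to span{e_j}.)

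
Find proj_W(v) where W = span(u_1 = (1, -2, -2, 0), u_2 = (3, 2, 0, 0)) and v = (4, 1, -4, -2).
proj_W(v) = (138/29, -4/29, -72/29, 0)

Set up U = [u_1 | ... | u_2] ∈ R^(4×2). The projector onto W = col(U) is P = U (U^T U)^(-1) U^T.
Compute U^T U =
  [9, -1]
  [-1, 13],
and U^T v = (10, 14).
Solve U^T U · c = U^T v for the coefficients: c = (36/29, 34/29). The projection is proj_W(v) = U c.
Check: (v - proj_W(v)) · u_1 = 0  (should be 0).
Check: (v - proj_W(v)) · u_2 = 0  (should be 0).
Result: proj_W(v) = (138/29, -4/29, -72/29, 0).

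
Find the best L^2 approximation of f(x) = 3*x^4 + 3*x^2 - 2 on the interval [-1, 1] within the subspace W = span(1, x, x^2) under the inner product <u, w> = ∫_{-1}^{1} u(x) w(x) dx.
g(x) = 39*x^2/7 - 79/35

The best approximation g ∈ W is the orthogonal projection of f onto W. Writing g = a_0 + a_1 x + a_2 x^2, the coefficients solve the normal equations G · a = b where
  G_{ij} = <φ_i, φ_j> and b_i = <f, φ_i>, with φ_0 = 1, φ_1 = x, φ_2 = x^2.
G =
  [2, 0, 2/3]
  [0, 2/3, 0]
  [2/3, 0, 2/5],
b = (-4/5, 0, 76/105).
Solving gives a_0 = -79/35, a_1 = 0, a_2 = 39/7, so
  g(x) = 39*x^2/7 - 79/35.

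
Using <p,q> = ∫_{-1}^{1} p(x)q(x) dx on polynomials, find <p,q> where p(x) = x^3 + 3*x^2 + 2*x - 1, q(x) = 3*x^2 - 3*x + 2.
<p,q> = -18/5

Expand the product: p(x)·q(x) = 3*x^5 + 6*x^4 - x^3 - 3*x^2 + 7*x - 2.
∫_{-1}^{1} of each monomial x^k gives [2/(k+1) if k even, 0 if k odd]. Integrating term-by-term (or equivalently evaluating the antiderivative F(x) = x^6/2 + 6*x^5/5 - x^4/4 - x^3 + 7*x^2/2 - 2*x at the endpoints):
  F(1) − F(−1) = 39/20 − (111/20) = -18/5.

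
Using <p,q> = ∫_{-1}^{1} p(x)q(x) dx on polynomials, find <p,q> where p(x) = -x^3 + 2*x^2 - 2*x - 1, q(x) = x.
<p,q> = -26/15

Expand the product: p(x)·q(x) = -x^4 + 2*x^3 - 2*x^2 - x.
∫_{-1}^{1} of each monomial x^k gives [2/(k+1) if k even, 0 if k odd]. Integrating term-by-term (or equivalently evaluating the antiderivative F(x) = -x^5/5 + x^4/2 - 2*x^3/3 - x^2/2 at the endpoints):
  F(1) − F(−1) = -13/15 − (13/15) = -26/15.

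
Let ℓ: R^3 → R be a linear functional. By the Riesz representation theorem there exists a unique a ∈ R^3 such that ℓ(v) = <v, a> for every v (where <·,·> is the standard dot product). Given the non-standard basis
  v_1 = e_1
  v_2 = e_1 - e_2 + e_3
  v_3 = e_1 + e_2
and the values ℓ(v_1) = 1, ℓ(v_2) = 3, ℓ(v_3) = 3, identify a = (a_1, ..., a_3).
a = (1, 2, 4)

Write a = (a_1, ..., a_3) in the standard basis. For each basis vector v_i, ℓ(v_i) = <v_i, a> is a linear equation in the a_j's. Collect the n equations into a matrix system V a = ℓ, where row i of V is v_i (expressed in the standard basis). Since V is invertible (lower-triangular with 1s on the diagonal, up to permutation), solve by back-substitution:
  V =
[[1, 0, 0],
 [1, -1, 1],
 [1, 1, 0]]
  V a = (1, 3, 3)
Solving gives a = (1, 2, 4).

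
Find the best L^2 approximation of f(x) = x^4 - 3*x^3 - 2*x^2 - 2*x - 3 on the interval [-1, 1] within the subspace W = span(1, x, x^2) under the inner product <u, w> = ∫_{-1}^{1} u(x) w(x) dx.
g(x) = -8*x^2/7 - 19*x/5 - 108/35

The best approximation g ∈ W is the orthogonal projection of f onto W. Writing g = a_0 + a_1 x + a_2 x^2, the coefficients solve the normal equations G · a = b where
  G_{ij} = <φ_i, φ_j> and b_i = <f, φ_i>, with φ_0 = 1, φ_1 = x, φ_2 = x^2.
G =
  [2, 0, 2/3]
  [0, 2/3, 0]
  [2/3, 0, 2/5],
b = (-104/15, -38/15, -88/35).
Solving gives a_0 = -108/35, a_1 = -19/5, a_2 = -8/7, so
  g(x) = -8*x^2/7 - 19*x/5 - 108/35.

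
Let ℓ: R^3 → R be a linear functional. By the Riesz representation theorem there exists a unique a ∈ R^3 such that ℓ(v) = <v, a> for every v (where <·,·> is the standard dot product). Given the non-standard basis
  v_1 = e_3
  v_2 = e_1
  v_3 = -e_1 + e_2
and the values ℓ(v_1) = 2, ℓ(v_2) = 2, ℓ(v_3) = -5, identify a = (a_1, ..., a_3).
a = (2, -3, 2)

Write a = (a_1, ..., a_3) in the standard basis. For each basis vector v_i, ℓ(v_i) = <v_i, a> is a linear equation in the a_j's. Collect the n equations into a matrix system V a = ℓ, where row i of V is v_i (expressed in the standard basis). Since V is invertible (lower-triangular with 1s on the diagonal, up to permutation), solve by back-substitution:
  V =
[[0, 0, 1],
 [1, 0, 0],
 [-1, 1, 0]]
  V a = (2, 2, -5)
Solving gives a = (2, -3, 2).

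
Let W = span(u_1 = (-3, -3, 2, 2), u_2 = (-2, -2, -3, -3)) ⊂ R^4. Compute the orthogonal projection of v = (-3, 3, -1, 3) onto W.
proj_W(v) = (0, 0, 1, 1)

Set up U = [u_1 | ... | u_2] ∈ R^(4×2). The projector onto W = col(U) is P = U (U^T U)^(-1) U^T.
Compute U^T U =
  [26, 0]
  [0, 26],
and U^T v = (4, -6).
Solve U^T U · c = U^T v for the coefficients: c = (2/13, -3/13). The projection is proj_W(v) = U c.
Check: (v - proj_W(v)) · u_1 = 0  (should be 0).
Check: (v - proj_W(v)) · u_2 = 0  (should be 0).
Result: proj_W(v) = (0, 0, 1, 1).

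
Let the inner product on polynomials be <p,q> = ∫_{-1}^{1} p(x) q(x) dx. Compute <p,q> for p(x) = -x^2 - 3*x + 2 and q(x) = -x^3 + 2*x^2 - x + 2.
<p,q> = 176/15

Expand the product: p(x)·q(x) = x^5 + x^4 - 7*x^3 + 5*x^2 - 8*x + 4.
∫_{-1}^{1} of each monomial x^k gives [2/(k+1) if k even, 0 if k odd]. Integrating term-by-term (or equivalently evaluating the antiderivative F(x) = x^6/6 + x^5/5 - 7*x^4/4 + 5*x^3/3 - 4*x^2 + 4*x at the endpoints):
  F(1) − F(−1) = 17/60 − (-229/20) = 176/15.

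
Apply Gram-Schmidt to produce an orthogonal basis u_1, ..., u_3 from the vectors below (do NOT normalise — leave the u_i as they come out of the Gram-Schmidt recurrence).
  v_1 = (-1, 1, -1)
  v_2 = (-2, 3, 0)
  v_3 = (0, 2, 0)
Orthogonal basis:
  u_1 = (-1, 1, -1)
  u_2 = (-1/3, 4/3, 5/3)
  u_3 = (6/7, 4/7, -2/7)

Apply the Gram-Schmidt recurrence
  u_1 = v_1
  u_i = v_i − Σ_{j<i} ((v_i · u_j) / (u_j · u_j)) · u_j.

Step by step this gives:
  u_1 = (-1, 1, -1)
  u_2 = (-1/3, 4/3, 5/3)
  u_3 = (6/7, 4/7, -2/7)

Orthogonality check:
  u_2 · u_1 = 0 (should be 0)
  u_3 · u_1 = 0 (should be 0)
  u_3 · u_2 = 0 (should be 0)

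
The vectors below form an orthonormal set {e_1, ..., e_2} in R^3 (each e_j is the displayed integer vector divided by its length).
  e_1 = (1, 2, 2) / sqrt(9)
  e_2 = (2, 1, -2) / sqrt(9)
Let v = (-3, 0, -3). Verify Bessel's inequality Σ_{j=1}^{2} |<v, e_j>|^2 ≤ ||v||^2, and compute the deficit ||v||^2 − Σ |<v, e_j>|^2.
Σ |<v, e_j>|^2 = 9; ||v||^2 = 18; deficit = 9

Write each e_j = u_j / sqrt(<u_j, u_j>) where u_j is the displayed integer vector. Then <v, e_j> = <v, u_j> / sqrt(<u_j, u_j>), so |<v, e_j>|^2 = <v, u_j>^2 / <u_j, u_j>.
Coefficients: <v, e_1> = -9/sqrt(9), <v, e_2> = 0/sqrt(9).
Square and sum: Σ |<v, e_j>|^2 = 9.
Compute ||v||^2 = v·v = 18.
Deficit = 18 − 9 = 9 ≥ 0, confirming Bessel's inequality. (The deficit equals ||v − Σ <v,e_j> e_j||^2, the squared distance from v to span{e_j}.)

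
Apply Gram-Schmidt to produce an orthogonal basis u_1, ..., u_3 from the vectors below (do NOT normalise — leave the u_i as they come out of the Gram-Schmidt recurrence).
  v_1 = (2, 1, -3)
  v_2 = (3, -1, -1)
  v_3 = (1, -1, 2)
Orthogonal basis:
  u_1 = (2, 1, -3)
  u_2 = (13/7, -11/7, 5/7)
  u_3 = (14/45, 49/90, 7/18)

Apply the Gram-Schmidt recurrence
  u_1 = v_1
  u_i = v_i − Σ_{j<i} ((v_i · u_j) / (u_j · u_j)) · u_j.

Step by step this gives:
  u_1 = (2, 1, -3)
  u_2 = (13/7, -11/7, 5/7)
  u_3 = (14/45, 49/90, 7/18)

Orthogonality check:
  u_2 · u_1 = 0 (should be 0)
  u_3 · u_1 = 0 (should be 0)
  u_3 · u_2 = 0 (should be 0)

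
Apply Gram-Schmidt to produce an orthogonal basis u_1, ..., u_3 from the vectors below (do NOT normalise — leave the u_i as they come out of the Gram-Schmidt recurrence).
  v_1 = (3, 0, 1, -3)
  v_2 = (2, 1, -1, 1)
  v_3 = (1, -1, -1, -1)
Orthogonal basis:
  u_1 = (3, 0, 1, -3)
  u_2 = (32/19, 1, -21/19, 25/19)
  u_3 = (4/43, -46/43, -51/43, -13/43)

Apply the Gram-Schmidt recurrence
  u_1 = v_1
  u_i = v_i − Σ_{j<i} ((v_i · u_j) / (u_j · u_j)) · u_j.

Step by step this gives:
  u_1 = (3, 0, 1, -3)
  u_2 = (32/19, 1, -21/19, 25/19)
  u_3 = (4/43, -46/43, -51/43, -13/43)

Orthogonality check:
  u_2 · u_1 = 0 (should be 0)
  u_3 · u_1 = 0 (should be 0)
  u_3 · u_2 = 0 (should be 0)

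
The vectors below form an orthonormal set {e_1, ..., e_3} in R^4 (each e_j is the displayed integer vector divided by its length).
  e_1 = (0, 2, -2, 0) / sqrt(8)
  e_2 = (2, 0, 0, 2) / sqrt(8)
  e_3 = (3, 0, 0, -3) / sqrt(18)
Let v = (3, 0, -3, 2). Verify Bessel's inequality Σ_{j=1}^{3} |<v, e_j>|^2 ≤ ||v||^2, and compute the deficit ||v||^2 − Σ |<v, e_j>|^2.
Σ |<v, e_j>|^2 = 35/2; ||v||^2 = 22; deficit = 9/2

Write each e_j = u_j / sqrt(<u_j, u_j>) where u_j is the displayed integer vector. Then <v, e_j> = <v, u_j> / sqrt(<u_j, u_j>), so |<v, e_j>|^2 = <v, u_j>^2 / <u_j, u_j>.
Coefficients: <v, e_1> = 6/sqrt(8), <v, e_2> = 10/sqrt(8), <v, e_3> = 3/sqrt(18).
Square and sum: Σ |<v, e_j>|^2 = 35/2.
Compute ||v||^2 = v·v = 22.
Deficit = 22 − 35/2 = 9/2 ≥ 0, confirming Bessel's inequality. (The deficit equals ||v − Σ <v,e_j> e_j||^2, the squared distance from v to span{e_j}.)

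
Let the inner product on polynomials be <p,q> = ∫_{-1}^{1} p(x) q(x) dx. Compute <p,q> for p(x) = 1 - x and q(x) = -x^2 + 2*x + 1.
<p,q> = 0

Expand the product: p(x)·q(x) = x^3 - 3*x^2 + x + 1.
∫_{-1}^{1} of each monomial x^k gives [2/(k+1) if k even, 0 if k odd]. Integrating term-by-term (or equivalently evaluating the antiderivative F(x) = x^4/4 - x^3 + x^2/2 + x at the endpoints):
  F(1) − F(−1) = 3/4 − (3/4) = 0.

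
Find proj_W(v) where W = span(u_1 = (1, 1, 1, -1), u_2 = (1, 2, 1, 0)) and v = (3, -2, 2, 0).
proj_W(v) = (3/4, -1/4, 3/4, -7/4)

Set up U = [u_1 | ... | u_2] ∈ R^(4×2). The projector onto W = col(U) is P = U (U^T U)^(-1) U^T.
Compute U^T U =
  [4, 4]
  [4, 6],
and U^T v = (3, 1).
Solve U^T U · c = U^T v for the coefficients: c = (7/4, -1). The projection is proj_W(v) = U c.
Check: (v - proj_W(v)) · u_1 = 0  (should be 0).
Check: (v - proj_W(v)) · u_2 = 0  (should be 0).
Result: proj_W(v) = (3/4, -1/4, 3/4, -7/4).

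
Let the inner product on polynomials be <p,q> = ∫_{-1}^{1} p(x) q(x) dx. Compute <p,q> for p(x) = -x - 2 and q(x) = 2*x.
<p,q> = -4/3

Expand the product: p(x)·q(x) = -2*x^2 - 4*x.
∫_{-1}^{1} of each monomial x^k gives [2/(k+1) if k even, 0 if k odd]. Integrating term-by-term (or equivalently evaluating the antiderivative F(x) = -2*x^3/3 - 2*x^2 at the endpoints):
  F(1) − F(−1) = -8/3 − (-4/3) = -4/3.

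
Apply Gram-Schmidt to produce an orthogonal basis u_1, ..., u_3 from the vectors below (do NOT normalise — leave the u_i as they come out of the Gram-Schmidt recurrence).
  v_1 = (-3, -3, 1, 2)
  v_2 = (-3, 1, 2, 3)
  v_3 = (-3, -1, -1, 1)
Orthogonal basis:
  u_1 = (-3, -3, 1, 2)
  u_2 = (-27/23, 65/23, 32/23, 41/23)
  u_3 = (-45/37, 161/333, -556/333, -88/333)

Apply the Gram-Schmidt recurrence
  u_1 = v_1
  u_i = v_i − Σ_{j<i} ((v_i · u_j) / (u_j · u_j)) · u_j.

Step by step this gives:
  u_1 = (-3, -3, 1, 2)
  u_2 = (-27/23, 65/23, 32/23, 41/23)
  u_3 = (-45/37, 161/333, -556/333, -88/333)

Orthogonality check:
  u_2 · u_1 = 0 (should be 0)
  u_3 · u_1 = 0 (should be 0)
  u_3 · u_2 = 0 (should be 0)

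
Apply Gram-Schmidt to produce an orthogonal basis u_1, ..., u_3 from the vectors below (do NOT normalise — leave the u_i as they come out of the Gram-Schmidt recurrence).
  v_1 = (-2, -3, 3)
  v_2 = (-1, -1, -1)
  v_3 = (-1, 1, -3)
Orthogonal basis:
  u_1 = (-2, -3, 3)
  u_2 = (-9/11, -8/11, -14/11)
  u_3 = (-24/31, 20/31, 4/31)

Apply the Gram-Schmidt recurrence
  u_1 = v_1
  u_i = v_i − Σ_{j<i} ((v_i · u_j) / (u_j · u_j)) · u_j.

Step by step this gives:
  u_1 = (-2, -3, 3)
  u_2 = (-9/11, -8/11, -14/11)
  u_3 = (-24/31, 20/31, 4/31)

Orthogonality check:
  u_2 · u_1 = 0 (should be 0)
  u_3 · u_1 = 0 (should be 0)
  u_3 · u_2 = 0 (should be 0)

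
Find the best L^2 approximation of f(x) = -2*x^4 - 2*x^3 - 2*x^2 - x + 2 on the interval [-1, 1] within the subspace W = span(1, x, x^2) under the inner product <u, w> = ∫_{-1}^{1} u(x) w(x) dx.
g(x) = -26*x^2/7 - 11*x/5 + 76/35

The best approximation g ∈ W is the orthogonal projection of f onto W. Writing g = a_0 + a_1 x + a_2 x^2, the coefficients solve the normal equations G · a = b where
  G_{ij} = <φ_i, φ_j> and b_i = <f, φ_i>, with φ_0 = 1, φ_1 = x, φ_2 = x^2.
G =
  [2, 0, 2/3]
  [0, 2/3, 0]
  [2/3, 0, 2/5],
b = (28/15, -22/15, -4/105).
Solving gives a_0 = 76/35, a_1 = -11/5, a_2 = -26/7, so
  g(x) = -26*x^2/7 - 11*x/5 + 76/35.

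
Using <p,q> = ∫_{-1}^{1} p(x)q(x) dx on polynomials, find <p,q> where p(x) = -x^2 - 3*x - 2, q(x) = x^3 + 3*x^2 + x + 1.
<p,q> = -196/15

Expand the product: p(x)·q(x) = -x^5 - 6*x^4 - 12*x^3 - 10*x^2 - 5*x - 2.
∫_{-1}^{1} of each monomial x^k gives [2/(k+1) if k even, 0 if k odd]. Integrating term-by-term (or equivalently evaluating the antiderivative F(x) = -x^6/6 - 6*x^5/5 - 3*x^4 - 10*x^3/3 - 5*x^2/2 - 2*x at the endpoints):
  F(1) − F(−1) = -61/5 − (13/15) = -196/15.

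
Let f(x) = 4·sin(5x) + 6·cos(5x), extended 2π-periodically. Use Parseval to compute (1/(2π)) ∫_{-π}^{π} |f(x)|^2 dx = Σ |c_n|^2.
Σ |c_n|^2 = 26

Expand |f|^2 and use orthogonality of {sin(nx), cos(mx)} on [-π, π]:
  ∫_{-π}^{π} sin(nx)^2 dx = π, ∫ cos(mx)^2 dx = π, and cross terms integrate to 0.
So ∫_{-π}^{π} f(x)^2 dx = 4^2 · π + 6^2 · π = (16 + 36)π.
Divide by 2π: (16 + 36)/2 = 26.
By Parseval, this equals Σ |c_n|^2.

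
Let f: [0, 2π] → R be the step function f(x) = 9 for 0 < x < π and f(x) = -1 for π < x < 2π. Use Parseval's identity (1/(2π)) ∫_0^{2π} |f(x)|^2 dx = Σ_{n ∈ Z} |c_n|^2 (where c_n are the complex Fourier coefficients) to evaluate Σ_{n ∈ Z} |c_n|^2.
Σ |c_n|^2 = 41

Parseval equates the L^2 energy of f (normalised by 1/(2π)) with the ℓ^2 sum of its Fourier coefficients: (1/(2π)) ∫_0^{2π} |f|^2 = Σ |c_n|^2.
Compute the left side: (1/(2π)) [∫_0^π 9^2 dx + ∫_π^{2π} (-1)^2 dx] = (1/(2π)) · (81π + 1π) = (81 + 1)/2 = 41.
So Σ_{n ∈ Z} |c_n|^2 = 41.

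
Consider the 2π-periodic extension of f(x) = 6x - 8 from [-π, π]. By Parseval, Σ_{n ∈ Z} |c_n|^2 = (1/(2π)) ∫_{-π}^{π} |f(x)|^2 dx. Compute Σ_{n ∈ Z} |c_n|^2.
Σ |c_n|^2 = 12π^2 + 64

Expand and integrate term by term over [-π, π]:
  ∫ (6x)^2 dx = 36·(2π^3/3); ∫ 2·6·(-8)·x dx = 0 (odd integrand); ∫ (-8)^2 dx = 64·2π.
So (1/(2π)) ∫_{-π}^{π} (6x - 8)^2 dx = 36π^2/3 + 64 = 12π^2 + 64.
Parseval ⇒ Σ |c_n|^2 = 12π^2 + 64.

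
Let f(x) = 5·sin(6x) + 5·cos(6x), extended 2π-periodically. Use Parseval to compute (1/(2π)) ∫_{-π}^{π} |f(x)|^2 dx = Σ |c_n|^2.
Σ |c_n|^2 = 25

Expand |f|^2 and use orthogonality of {sin(nx), cos(mx)} on [-π, π]:
  ∫_{-π}^{π} sin(nx)^2 dx = π, ∫ cos(mx)^2 dx = π, and cross terms integrate to 0.
So ∫_{-π}^{π} f(x)^2 dx = 5^2 · π + 5^2 · π = (25 + 25)π.
Divide by 2π: (25 + 25)/2 = 25.
By Parseval, this equals Σ |c_n|^2.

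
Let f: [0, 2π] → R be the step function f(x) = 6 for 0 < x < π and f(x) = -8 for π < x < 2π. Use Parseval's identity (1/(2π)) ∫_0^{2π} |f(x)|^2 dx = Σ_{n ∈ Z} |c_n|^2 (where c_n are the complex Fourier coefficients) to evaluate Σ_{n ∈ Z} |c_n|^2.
Σ |c_n|^2 = 50

Parseval equates the L^2 energy of f (normalised by 1/(2π)) with the ℓ^2 sum of its Fourier coefficients: (1/(2π)) ∫_0^{2π} |f|^2 = Σ |c_n|^2.
Compute the left side: (1/(2π)) [∫_0^π 6^2 dx + ∫_π^{2π} (-8)^2 dx] = (1/(2π)) · (36π + 64π) = (36 + 64)/2 = 50.
So Σ_{n ∈ Z} |c_n|^2 = 50.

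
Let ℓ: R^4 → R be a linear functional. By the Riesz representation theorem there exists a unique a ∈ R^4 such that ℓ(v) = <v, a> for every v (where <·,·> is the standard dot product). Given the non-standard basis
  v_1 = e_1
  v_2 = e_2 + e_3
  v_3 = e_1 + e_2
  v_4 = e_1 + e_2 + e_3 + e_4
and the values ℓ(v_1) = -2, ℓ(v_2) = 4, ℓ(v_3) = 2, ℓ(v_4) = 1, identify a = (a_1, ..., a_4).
a = (-2, 4, 0, -1)

Write a = (a_1, ..., a_4) in the standard basis. For each basis vector v_i, ℓ(v_i) = <v_i, a> is a linear equation in the a_j's. Collect the n equations into a matrix system V a = ℓ, where row i of V is v_i (expressed in the standard basis). Since V is invertible (lower-triangular with 1s on the diagonal, up to permutation), solve by back-substitution:
  V =
[[1, 0, 0, 0],
 [0, 1, 1, 0],
 [1, 1, 0, 0],
 [1, 1, 1, 1]]
  V a = (-2, 4, 2, 1)
Solving gives a = (-2, 4, 0, -1).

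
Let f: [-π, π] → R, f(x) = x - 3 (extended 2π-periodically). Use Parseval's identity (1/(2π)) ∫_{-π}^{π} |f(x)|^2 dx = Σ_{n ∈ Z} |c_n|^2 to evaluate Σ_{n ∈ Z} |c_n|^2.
Σ |c_n|^2 = π^2/3 + 9

Expand and integrate term by term over [-π, π]:
  ∫ (x)^2 dx = 1·(2π^3/3); ∫ 2·1·(-3)·x dx = 0 (odd integrand); ∫ (-3)^2 dx = 9·2π.
So (1/(2π)) ∫_{-π}^{π} (x - 3)^2 dx = 1π^2/3 + 9 = π^2/3 + 9.
Parseval ⇒ Σ |c_n|^2 = π^2/3 + 9.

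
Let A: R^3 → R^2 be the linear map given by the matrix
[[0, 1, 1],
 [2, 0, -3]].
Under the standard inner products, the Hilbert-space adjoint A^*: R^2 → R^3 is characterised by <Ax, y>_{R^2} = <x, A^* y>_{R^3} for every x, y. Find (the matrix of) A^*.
A^* = A^T =
[[0, 2],
 [1, 0],
 [1, -3]]

For real matrices with standard dot products, the defining identity <Ax, y> = <x, A^* y> gives (Ax)^T y = x^T (A^*) y, i.e. x^T A^T y = x^T (A^*) y. Since this holds for all x, y, we must have A^* = A^T. Therefore
A^* =
[[0, 2],
 [1, 0],
 [1, -3]].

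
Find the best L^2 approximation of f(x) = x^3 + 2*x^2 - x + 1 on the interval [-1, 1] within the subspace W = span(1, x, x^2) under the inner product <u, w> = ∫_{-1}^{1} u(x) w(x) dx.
g(x) = 2*x^2 - 2*x/5 + 1

The best approximation g ∈ W is the orthogonal projection of f onto W. Writing g = a_0 + a_1 x + a_2 x^2, the coefficients solve the normal equations G · a = b where
  G_{ij} = <φ_i, φ_j> and b_i = <f, φ_i>, with φ_0 = 1, φ_1 = x, φ_2 = x^2.
G =
  [2, 0, 2/3]
  [0, 2/3, 0]
  [2/3, 0, 2/5],
b = (10/3, -4/15, 22/15).
Solving gives a_0 = 1, a_1 = -2/5, a_2 = 2, so
  g(x) = 2*x^2 - 2*x/5 + 1.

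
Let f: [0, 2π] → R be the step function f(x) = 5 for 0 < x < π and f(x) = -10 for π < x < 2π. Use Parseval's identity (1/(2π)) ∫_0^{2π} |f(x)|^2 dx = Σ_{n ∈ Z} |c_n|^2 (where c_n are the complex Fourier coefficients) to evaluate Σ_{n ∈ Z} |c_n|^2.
Σ |c_n|^2 = 125/2

Parseval equates the L^2 energy of f (normalised by 1/(2π)) with the ℓ^2 sum of its Fourier coefficients: (1/(2π)) ∫_0^{2π} |f|^2 = Σ |c_n|^2.
Compute the left side: (1/(2π)) [∫_0^π 5^2 dx + ∫_π^{2π} (-10)^2 dx] = (1/(2π)) · (25π + 100π) = (25 + 100)/2 = 125/2.
So Σ_{n ∈ Z} |c_n|^2 = 125/2.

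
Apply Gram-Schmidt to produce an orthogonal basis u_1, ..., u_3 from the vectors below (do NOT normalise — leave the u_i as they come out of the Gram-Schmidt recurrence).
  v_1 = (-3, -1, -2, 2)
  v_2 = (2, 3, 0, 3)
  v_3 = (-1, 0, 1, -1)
Orthogonal basis:
  u_1 = (-3, -1, -2, 2)
  u_2 = (3/2, 17/6, -1/3, 10/3)
  u_3 = (-104/129, 242/387, 313/387, -34/387)

Apply the Gram-Schmidt recurrence
  u_1 = v_1
  u_i = v_i − Σ_{j<i} ((v_i · u_j) / (u_j · u_j)) · u_j.

Step by step this gives:
  u_1 = (-3, -1, -2, 2)
  u_2 = (3/2, 17/6, -1/3, 10/3)
  u_3 = (-104/129, 242/387, 313/387, -34/387)

Orthogonality check:
  u_2 · u_1 = 0 (should be 0)
  u_3 · u_1 = 0 (should be 0)
  u_3 · u_2 = 0 (should be 0)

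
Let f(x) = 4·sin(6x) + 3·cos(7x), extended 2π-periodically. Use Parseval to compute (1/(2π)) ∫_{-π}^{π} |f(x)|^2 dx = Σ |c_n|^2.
Σ |c_n|^2 = 25/2

Expand |f|^2 and use orthogonality of {sin(nx), cos(mx)} on [-π, π]:
  ∫_{-π}^{π} sin(nx)^2 dx = π, ∫ cos(mx)^2 dx = π, and cross terms integrate to 0.
So ∫_{-π}^{π} f(x)^2 dx = 4^2 · π + 3^2 · π = (16 + 9)π.
Divide by 2π: (16 + 9)/2 = 25/2.
By Parseval, this equals Σ |c_n|^2.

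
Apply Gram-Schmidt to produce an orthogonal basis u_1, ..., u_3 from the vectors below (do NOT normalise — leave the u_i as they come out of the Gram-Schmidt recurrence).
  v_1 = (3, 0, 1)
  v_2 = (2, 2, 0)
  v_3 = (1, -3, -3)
Orthogonal basis:
  u_1 = (3, 0, 1)
  u_2 = (1/5, 2, -3/5)
  u_3 = (13/11, -13/11, -39/11)

Apply the Gram-Schmidt recurrence
  u_1 = v_1
  u_i = v_i − Σ_{j<i} ((v_i · u_j) / (u_j · u_j)) · u_j.

Step by step this gives:
  u_1 = (3, 0, 1)
  u_2 = (1/5, 2, -3/5)
  u_3 = (13/11, -13/11, -39/11)

Orthogonality check:
  u_2 · u_1 = 0 (should be 0)
  u_3 · u_1 = 0 (should be 0)
  u_3 · u_2 = 0 (should be 0)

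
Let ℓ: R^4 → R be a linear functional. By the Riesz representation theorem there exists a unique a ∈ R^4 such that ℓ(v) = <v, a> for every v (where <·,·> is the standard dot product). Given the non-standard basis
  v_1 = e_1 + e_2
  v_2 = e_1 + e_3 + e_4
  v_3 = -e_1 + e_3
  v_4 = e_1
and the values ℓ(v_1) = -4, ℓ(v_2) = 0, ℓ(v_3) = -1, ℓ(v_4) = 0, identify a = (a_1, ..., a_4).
a = (0, -4, -1, 1)

Write a = (a_1, ..., a_4) in the standard basis. For each basis vector v_i, ℓ(v_i) = <v_i, a> is a linear equation in the a_j's. Collect the n equations into a matrix system V a = ℓ, where row i of V is v_i (expressed in the standard basis). Since V is invertible (lower-triangular with 1s on the diagonal, up to permutation), solve by back-substitution:
  V =
[[1, 1, 0, 0],
 [1, 0, 1, 1],
 [-1, 0, 1, 0],
 [1, 0, 0, 0]]
  V a = (-4, 0, -1, 0)
Solving gives a = (0, -4, -1, 1).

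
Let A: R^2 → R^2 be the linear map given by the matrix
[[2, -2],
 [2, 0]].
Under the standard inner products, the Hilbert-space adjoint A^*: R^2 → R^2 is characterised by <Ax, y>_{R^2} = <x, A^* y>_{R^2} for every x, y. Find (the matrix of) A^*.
A^* = A^T =
[[2, 2],
 [-2, 0]]

For real matrices with standard dot products, the defining identity <Ax, y> = <x, A^* y> gives (Ax)^T y = x^T (A^*) y, i.e. x^T A^T y = x^T (A^*) y. Since this holds for all x, y, we must have A^* = A^T. Therefore
A^* =
[[2, 2],
 [-2, 0]].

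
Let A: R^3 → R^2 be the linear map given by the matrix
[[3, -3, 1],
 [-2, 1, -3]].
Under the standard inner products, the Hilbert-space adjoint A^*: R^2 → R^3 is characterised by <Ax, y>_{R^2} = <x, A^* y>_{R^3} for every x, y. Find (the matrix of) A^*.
A^* = A^T =
[[3, -2],
 [-3, 1],
 [1, -3]]

For real matrices with standard dot products, the defining identity <Ax, y> = <x, A^* y> gives (Ax)^T y = x^T (A^*) y, i.e. x^T A^T y = x^T (A^*) y. Since this holds for all x, y, we must have A^* = A^T. Therefore
A^* =
[[3, -2],
 [-3, 1],
 [1, -3]].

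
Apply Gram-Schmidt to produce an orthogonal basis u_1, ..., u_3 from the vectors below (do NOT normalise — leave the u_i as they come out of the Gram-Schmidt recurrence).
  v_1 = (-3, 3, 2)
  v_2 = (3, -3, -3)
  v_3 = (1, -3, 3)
Orthogonal basis:
  u_1 = (-3, 3, 2)
  u_2 = (-3/11, 3/11, -9/11)
  u_3 = (-1, -1, 0)

Apply the Gram-Schmidt recurrence
  u_1 = v_1
  u_i = v_i − Σ_{j<i} ((v_i · u_j) / (u_j · u_j)) · u_j.

Step by step this gives:
  u_1 = (-3, 3, 2)
  u_2 = (-3/11, 3/11, -9/11)
  u_3 = (-1, -1, 0)

Orthogonality check:
  u_2 · u_1 = 0 (should be 0)
  u_3 · u_1 = 0 (should be 0)
  u_3 · u_2 = 0 (should be 0)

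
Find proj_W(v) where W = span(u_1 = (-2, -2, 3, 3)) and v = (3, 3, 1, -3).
proj_W(v) = (18/13, 18/13, -27/13, -27/13)

Set up U = [u_1 | ... | u_1] ∈ R^(4×1). The projector onto W = col(U) is P = U (U^T U)^(-1) U^T.
Compute U^T U =
  [26],
and U^T v = (-18).
Solve U^T U · c = U^T v for the coefficients: c = (-9/13). The projection is proj_W(v) = U c.
Check: (v - proj_W(v)) · u_1 = 0  (should be 0).
Result: proj_W(v) = (18/13, 18/13, -27/13, -27/13).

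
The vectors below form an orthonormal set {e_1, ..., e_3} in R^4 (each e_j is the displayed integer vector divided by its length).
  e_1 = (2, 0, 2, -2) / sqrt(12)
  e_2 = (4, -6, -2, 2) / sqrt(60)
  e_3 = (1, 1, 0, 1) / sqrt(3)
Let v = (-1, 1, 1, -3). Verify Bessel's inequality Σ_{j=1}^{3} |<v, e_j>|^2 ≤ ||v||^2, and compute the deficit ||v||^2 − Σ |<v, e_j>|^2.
Σ |<v, e_j>|^2 = 57/5; ||v||^2 = 12; deficit = 3/5

Write each e_j = u_j / sqrt(<u_j, u_j>) where u_j is the displayed integer vector. Then <v, e_j> = <v, u_j> / sqrt(<u_j, u_j>), so |<v, e_j>|^2 = <v, u_j>^2 / <u_j, u_j>.
Coefficients: <v, e_1> = 6/sqrt(12), <v, e_2> = -18/sqrt(60), <v, e_3> = -3/sqrt(3).
Square and sum: Σ |<v, e_j>|^2 = 57/5.
Compute ||v||^2 = v·v = 12.
Deficit = 12 − 57/5 = 3/5 ≥ 0, confirming Bessel's inequality. (The deficit equals ||v − Σ <v,e_j> e_j||^2, the squared distance from v to span{e_j}.)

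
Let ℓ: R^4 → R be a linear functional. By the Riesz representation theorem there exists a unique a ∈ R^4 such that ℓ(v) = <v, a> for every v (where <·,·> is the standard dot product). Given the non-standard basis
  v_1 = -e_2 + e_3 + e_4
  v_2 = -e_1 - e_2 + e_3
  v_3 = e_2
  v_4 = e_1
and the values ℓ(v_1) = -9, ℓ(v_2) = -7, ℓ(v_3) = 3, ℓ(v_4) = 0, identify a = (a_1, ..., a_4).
a = (0, 3, -4, -2)

Write a = (a_1, ..., a_4) in the standard basis. For each basis vector v_i, ℓ(v_i) = <v_i, a> is a linear equation in the a_j's. Collect the n equations into a matrix system V a = ℓ, where row i of V is v_i (expressed in the standard basis). Since V is invertible (lower-triangular with 1s on the diagonal, up to permutation), solve by back-substitution:
  V =
[[0, -1, 1, 1],
 [-1, -1, 1, 0],
 [0, 1, 0, 0],
 [1, 0, 0, 0]]
  V a = (-9, -7, 3, 0)
Solving gives a = (0, 3, -4, -2).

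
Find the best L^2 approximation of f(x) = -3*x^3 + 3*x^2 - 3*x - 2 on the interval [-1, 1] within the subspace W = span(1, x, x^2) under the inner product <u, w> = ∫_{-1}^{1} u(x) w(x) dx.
g(x) = 3*x^2 - 24*x/5 - 2

The best approximation g ∈ W is the orthogonal projection of f onto W. Writing g = a_0 + a_1 x + a_2 x^2, the coefficients solve the normal equations G · a = b where
  G_{ij} = <φ_i, φ_j> and b_i = <f, φ_i>, with φ_0 = 1, φ_1 = x, φ_2 = x^2.
G =
  [2, 0, 2/3]
  [0, 2/3, 0]
  [2/3, 0, 2/5],
b = (-2, -16/5, -2/15).
Solving gives a_0 = -2, a_1 = -24/5, a_2 = 3, so
  g(x) = 3*x^2 - 24*x/5 - 2.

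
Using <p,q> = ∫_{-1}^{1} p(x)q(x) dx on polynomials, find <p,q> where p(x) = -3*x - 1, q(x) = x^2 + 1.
<p,q> = -8/3

Expand the product: p(x)·q(x) = -3*x^3 - x^2 - 3*x - 1.
∫_{-1}^{1} of each monomial x^k gives [2/(k+1) if k even, 0 if k odd]. Integrating term-by-term (or equivalently evaluating the antiderivative F(x) = -3*x^4/4 - x^3/3 - 3*x^2/2 - x at the endpoints):
  F(1) − F(−1) = -43/12 − (-11/12) = -8/3.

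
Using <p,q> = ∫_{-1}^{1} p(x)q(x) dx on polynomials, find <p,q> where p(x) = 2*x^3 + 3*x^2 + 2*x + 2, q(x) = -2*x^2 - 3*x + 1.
<p,q> = -82/15

Expand the product: p(x)·q(x) = -4*x^5 - 12*x^4 - 11*x^3 - 7*x^2 - 4*x + 2.
∫_{-1}^{1} of each monomial x^k gives [2/(k+1) if k even, 0 if k odd]. Integrating term-by-term (or equivalently evaluating the antiderivative F(x) = -2*x^6/3 - 12*x^5/5 - 11*x^4/4 - 7*x^3/3 - 2*x^2 + 2*x at the endpoints):
  F(1) − F(−1) = -163/20 − (-161/60) = -82/15.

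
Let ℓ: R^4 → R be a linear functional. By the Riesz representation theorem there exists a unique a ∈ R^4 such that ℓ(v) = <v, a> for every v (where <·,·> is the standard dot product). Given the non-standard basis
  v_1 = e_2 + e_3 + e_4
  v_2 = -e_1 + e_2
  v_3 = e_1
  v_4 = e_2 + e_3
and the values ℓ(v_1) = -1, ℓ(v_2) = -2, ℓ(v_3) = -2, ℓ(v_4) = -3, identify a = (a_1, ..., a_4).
a = (-2, -4, 1, 2)

Write a = (a_1, ..., a_4) in the standard basis. For each basis vector v_i, ℓ(v_i) = <v_i, a> is a linear equation in the a_j's. Collect the n equations into a matrix system V a = ℓ, where row i of V is v_i (expressed in the standard basis). Since V is invertible (lower-triangular with 1s on the diagonal, up to permutation), solve by back-substitution:
  V =
[[0, 1, 1, 1],
 [-1, 1, 0, 0],
 [1, 0, 0, 0],
 [0, 1, 1, 0]]
  V a = (-1, -2, -2, -3)
Solving gives a = (-2, -4, 1, 2).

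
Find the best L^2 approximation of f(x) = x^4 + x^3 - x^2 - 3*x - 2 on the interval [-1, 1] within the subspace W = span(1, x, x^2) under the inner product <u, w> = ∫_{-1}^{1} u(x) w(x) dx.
g(x) = -x^2/7 - 12*x/5 - 73/35

The best approximation g ∈ W is the orthogonal projection of f onto W. Writing g = a_0 + a_1 x + a_2 x^2, the coefficients solve the normal equations G · a = b where
  G_{ij} = <φ_i, φ_j> and b_i = <f, φ_i>, with φ_0 = 1, φ_1 = x, φ_2 = x^2.
G =
  [2, 0, 2/3]
  [0, 2/3, 0]
  [2/3, 0, 2/5],
b = (-64/15, -8/5, -152/105).
Solving gives a_0 = -73/35, a_1 = -12/5, a_2 = -1/7, so
  g(x) = -x^2/7 - 12*x/5 - 73/35.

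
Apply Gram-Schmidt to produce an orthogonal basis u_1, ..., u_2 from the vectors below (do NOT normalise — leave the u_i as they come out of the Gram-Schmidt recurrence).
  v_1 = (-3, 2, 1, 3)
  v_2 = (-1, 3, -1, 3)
Orthogonal basis:
  u_1 = (-3, 2, 1, 3)
  u_2 = (28/23, 35/23, -40/23, 18/23)

Apply the Gram-Schmidt recurrence
  u_1 = v_1
  u_i = v_i − Σ_{j<i} ((v_i · u_j) / (u_j · u_j)) · u_j.

Step by step this gives:
  u_1 = (-3, 2, 1, 3)
  u_2 = (28/23, 35/23, -40/23, 18/23)

Orthogonality check:
  u_2 · u_1 = 0 (should be 0)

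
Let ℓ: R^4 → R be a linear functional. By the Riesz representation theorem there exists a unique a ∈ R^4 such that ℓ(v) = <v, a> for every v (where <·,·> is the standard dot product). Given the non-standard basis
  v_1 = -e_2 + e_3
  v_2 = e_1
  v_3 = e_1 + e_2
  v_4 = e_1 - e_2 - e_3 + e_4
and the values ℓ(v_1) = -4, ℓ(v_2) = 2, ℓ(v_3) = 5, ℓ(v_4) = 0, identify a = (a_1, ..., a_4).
a = (2, 3, -1, 0)

Write a = (a_1, ..., a_4) in the standard basis. For each basis vector v_i, ℓ(v_i) = <v_i, a> is a linear equation in the a_j's. Collect the n equations into a matrix system V a = ℓ, where row i of V is v_i (expressed in the standard basis). Since V is invertible (lower-triangular with 1s on the diagonal, up to permutation), solve by back-substitution:
  V =
[[0, -1, 1, 0],
 [1, 0, 0, 0],
 [1, 1, 0, 0],
 [1, -1, -1, 1]]
  V a = (-4, 2, 5, 0)
Solving gives a = (2, 3, -1, 0).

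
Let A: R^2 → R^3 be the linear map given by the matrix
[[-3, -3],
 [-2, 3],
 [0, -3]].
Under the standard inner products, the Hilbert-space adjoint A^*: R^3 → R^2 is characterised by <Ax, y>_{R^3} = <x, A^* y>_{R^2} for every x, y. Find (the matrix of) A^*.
A^* = A^T =
[[-3, -2, 0],
 [-3, 3, -3]]

For real matrices with standard dot products, the defining identity <Ax, y> = <x, A^* y> gives (Ax)^T y = x^T (A^*) y, i.e. x^T A^T y = x^T (A^*) y. Since this holds for all x, y, we must have A^* = A^T. Therefore
A^* =
[[-3, -2, 0],
 [-3, 3, -3]].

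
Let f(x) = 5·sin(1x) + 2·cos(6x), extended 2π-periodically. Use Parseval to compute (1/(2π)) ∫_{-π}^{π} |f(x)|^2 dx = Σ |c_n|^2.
Σ |c_n|^2 = 29/2

Expand |f|^2 and use orthogonality of {sin(nx), cos(mx)} on [-π, π]:
  ∫_{-π}^{π} sin(nx)^2 dx = π, ∫ cos(mx)^2 dx = π, and cross terms integrate to 0.
So ∫_{-π}^{π} f(x)^2 dx = 5^2 · π + 2^2 · π = (25 + 4)π.
Divide by 2π: (25 + 4)/2 = 29/2.
By Parseval, this equals Σ |c_n|^2.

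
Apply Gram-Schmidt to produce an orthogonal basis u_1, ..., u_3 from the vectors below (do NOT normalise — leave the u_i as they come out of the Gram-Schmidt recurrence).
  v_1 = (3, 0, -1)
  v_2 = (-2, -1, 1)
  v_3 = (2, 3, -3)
Orthogonal basis:
  u_1 = (3, 0, -1)
  u_2 = (1/10, -1, 3/10)
  u_3 = (-4/11, -4/11, -12/11)

Apply the Gram-Schmidt recurrence
  u_1 = v_1
  u_i = v_i − Σ_{j<i} ((v_i · u_j) / (u_j · u_j)) · u_j.

Step by step this gives:
  u_1 = (3, 0, -1)
  u_2 = (1/10, -1, 3/10)
  u_3 = (-4/11, -4/11, -12/11)

Orthogonality check:
  u_2 · u_1 = 0 (should be 0)
  u_3 · u_1 = 0 (should be 0)
  u_3 · u_2 = 0 (should be 0)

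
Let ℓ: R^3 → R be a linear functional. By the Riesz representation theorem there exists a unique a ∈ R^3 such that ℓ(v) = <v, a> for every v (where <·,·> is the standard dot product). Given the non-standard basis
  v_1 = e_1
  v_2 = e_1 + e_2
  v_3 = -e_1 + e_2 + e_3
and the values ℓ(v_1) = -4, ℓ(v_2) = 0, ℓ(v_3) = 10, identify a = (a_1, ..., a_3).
a = (-4, 4, 2)

Write a = (a_1, ..., a_3) in the standard basis. For each basis vector v_i, ℓ(v_i) = <v_i, a> is a linear equation in the a_j's. Collect the n equations into a matrix system V a = ℓ, where row i of V is v_i (expressed in the standard basis). Since V is invertible (lower-triangular with 1s on the diagonal, up to permutation), solve by back-substitution:
  V =
[[1, 0, 0],
 [1, 1, 0],
 [-1, 1, 1]]
  V a = (-4, 0, 10)
Solving gives a = (-4, 4, 2).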